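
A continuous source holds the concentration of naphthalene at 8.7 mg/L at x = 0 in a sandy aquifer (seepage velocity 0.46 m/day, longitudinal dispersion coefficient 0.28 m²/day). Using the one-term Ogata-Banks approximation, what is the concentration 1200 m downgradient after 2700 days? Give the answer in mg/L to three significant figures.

7.48 mg/L

For a continuous step input, C/C₀ ≈ ½·erfc((x−vt)/(2√(Dt))).
vt = 0.46 × 2700 = 1242 m and 2√(Dt) = 2√(0.28 × 2700) = 54.99 m.
Argument (x−vt)/(2√(Dt)) = (1200 − 1242)/54.99 = -0.7638; ½·erfc(-0.7638) = 0.8600.
C = 8.7 × 0.8600 = 7.48 mg/L.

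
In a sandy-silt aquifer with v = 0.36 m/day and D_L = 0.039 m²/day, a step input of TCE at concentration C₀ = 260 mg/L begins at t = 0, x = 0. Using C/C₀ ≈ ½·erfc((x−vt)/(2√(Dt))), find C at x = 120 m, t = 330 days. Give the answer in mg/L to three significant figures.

For a continuous step input, C/C₀ ≈ ½·erfc((x−vt)/(2√(Dt))).
vt = 0.36 × 330 = 118.8 m and 2√(Dt) = 2√(0.039 × 330) = 7.175 m.
Argument (x−vt)/(2√(Dt)) = (120 − 118.8)/7.175 = 0.1672; ½·erfc(0.1672) = 0.4065.
C = 260 × 0.4065 = 106 mg/L.

106 mg/L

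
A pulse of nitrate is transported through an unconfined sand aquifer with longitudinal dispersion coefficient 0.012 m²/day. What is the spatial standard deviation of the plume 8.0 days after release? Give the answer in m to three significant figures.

0.438 m

Dispersive spreading gives a Gaussian with σ² = 2Dt; advection only shifts the center.
σ = √(2 × 0.012 × 8.0) = 0.438 m.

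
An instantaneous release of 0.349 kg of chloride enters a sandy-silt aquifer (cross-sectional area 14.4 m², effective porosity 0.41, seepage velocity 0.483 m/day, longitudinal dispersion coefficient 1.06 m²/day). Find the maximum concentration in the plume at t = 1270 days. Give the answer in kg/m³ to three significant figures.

0.000454 kg/m³

The peak of an instantaneous 1D plume sits at x = vt; there the Gaussian factor is 1 and C_max = M/(n_e·A·√(4πDt)), where n_e·A is the pore area the mass is dissolved in.
√(4πDt) = √(4π × 1.06 × 1270) = 130.1 m, so C_max = 0.349/(0.41 × 14.4 × 130.1) = 0.000454 kg/m³.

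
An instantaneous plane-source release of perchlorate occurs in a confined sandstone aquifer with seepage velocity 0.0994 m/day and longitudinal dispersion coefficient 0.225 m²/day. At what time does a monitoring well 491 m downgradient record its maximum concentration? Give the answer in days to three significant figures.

For the 1D instantaneous-source solution, setting ∂C/∂t = 0 at fixed x gives v²t² + 2Dt − x² = 0, so t = (√(D² + v²x²) − D)/v².
√(D² + v²x²) = √(0.225² + 0.0994² × 491²) = 48.81; v² = 0.00988036.
t = (48.81 − 0.225)/0.00988036 = 4920 days (vs. the pure-advection estimate x/v = 4940 d).

4920 days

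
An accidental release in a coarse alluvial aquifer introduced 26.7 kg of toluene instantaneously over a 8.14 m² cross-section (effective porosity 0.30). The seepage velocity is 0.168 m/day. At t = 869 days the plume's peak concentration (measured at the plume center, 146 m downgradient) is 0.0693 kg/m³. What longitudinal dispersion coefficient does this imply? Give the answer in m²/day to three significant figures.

At the plume center C_max = M/(n_e·A·√(4πDt)), so D = M²/(4πt·(n_e·A·C_max)²).
n_e·A·C_max = 0.30 × 8.14 × 0.0693 = 0.1692 kg/m.
D = 26.7²/(4π × 869 × 0.1692²) = 2.28 m²/day.

2.28 m²/day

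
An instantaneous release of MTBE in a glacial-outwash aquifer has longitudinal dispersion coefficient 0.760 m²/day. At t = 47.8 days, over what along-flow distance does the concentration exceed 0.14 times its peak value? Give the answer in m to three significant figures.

33.8 m

The plume is Gaussian with σ = √(2Dt) = √(2 × 0.760 × 47.8) = 8.524 m.
C/C_peak = exp(−Δx²/(2σ²)) = 0.14 ⇒ Δx = σ·√(−2 ln 0.14) = 8.524 × 1.983 = 16.90 m.
Width = 2Δx = 33.8 m.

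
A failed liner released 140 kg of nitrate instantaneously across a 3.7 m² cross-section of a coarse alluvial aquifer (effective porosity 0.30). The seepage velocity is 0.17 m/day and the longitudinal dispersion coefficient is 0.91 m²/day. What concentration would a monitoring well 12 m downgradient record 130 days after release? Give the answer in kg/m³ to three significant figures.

2.64 kg/m³

For an instantaneous plane source, C(x,t) = M/(n_e·A·√(4πDt)) · exp(−(x−vt)²/(4Dt)), with n_e·A the pore (flow) area.
Plume center vt = 0.17 × 130 = 22.1 m, so the well at 12 m is 10.1 m upgradient of the peak.
√(4πDt) = 38.56 m, giving peak height M/(n_e·A·√(4πDt)) = 140/(0.30 × 3.7 × 38.56) = 3.271 kg/m³.
(x−vt)²/(4Dt) = (-10.1)²/(4 × 0.91 × 130) = 0.2156; exp(−0.2156) = 0.8061.
C = 3.271 × 0.8061 = 2.64 kg/m³.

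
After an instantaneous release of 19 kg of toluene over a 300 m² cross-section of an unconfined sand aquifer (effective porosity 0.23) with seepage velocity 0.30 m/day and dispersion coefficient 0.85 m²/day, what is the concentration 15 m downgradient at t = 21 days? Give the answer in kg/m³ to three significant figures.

For an instantaneous plane source, C(x,t) = M/(n_e·A·√(4πDt)) · exp(−(x−vt)²/(4Dt)), with n_e·A the pore (flow) area.
Plume center vt = 0.30 × 21 = 6.3 m, so the well at 15 m is 8.7 m downgradient of the peak.
√(4πDt) = 14.98 m, giving peak height M/(n_e·A·√(4πDt)) = 19/(0.23 × 300 × 14.98) = 0.01838 kg/m³.
(x−vt)²/(4Dt) = (8.7)²/(4 × 0.85 × 21) = 1.060; exp(−1.060) = 0.3465.
C = 0.01838 × 0.3465 = 0.00637 kg/m³.

0.00637 kg/m³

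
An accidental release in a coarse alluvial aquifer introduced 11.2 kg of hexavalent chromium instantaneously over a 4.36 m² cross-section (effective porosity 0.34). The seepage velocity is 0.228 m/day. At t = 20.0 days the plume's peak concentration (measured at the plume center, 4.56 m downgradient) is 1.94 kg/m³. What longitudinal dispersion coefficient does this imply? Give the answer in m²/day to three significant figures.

At the plume center C_max = M/(n_e·A·√(4πDt)), so D = M²/(4πt·(n_e·A·C_max)²).
n_e·A·C_max = 0.34 × 4.36 × 1.94 = 2.876 kg/m.
D = 11.2²/(4π × 20.0 × 2.876²) = 0.0603 m²/day.

0.0603 m²/day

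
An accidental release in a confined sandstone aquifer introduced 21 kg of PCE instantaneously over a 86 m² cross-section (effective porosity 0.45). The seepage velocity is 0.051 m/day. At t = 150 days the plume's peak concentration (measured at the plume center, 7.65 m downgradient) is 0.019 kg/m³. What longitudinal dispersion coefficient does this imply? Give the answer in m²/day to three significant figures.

At the plume center C_max = M/(n_e·A·√(4πDt)), so D = M²/(4πt·(n_e·A·C_max)²).
n_e·A·C_max = 0.45 × 86 × 0.019 = 0.7353 kg/m.
D = 21²/(4π × 150 × 0.7353²) = 0.433 m²/day.

0.433 m²/day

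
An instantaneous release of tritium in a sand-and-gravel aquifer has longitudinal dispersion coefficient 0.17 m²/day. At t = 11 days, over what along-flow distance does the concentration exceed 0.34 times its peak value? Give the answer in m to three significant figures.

The plume is Gaussian with σ = √(2Dt) = √(2 × 0.17 × 11) = 1.934 m.
C/C_peak = exp(−Δx²/(2σ²)) = 0.34 ⇒ Δx = σ·√(−2 ln 0.34) = 1.934 × 1.469 = 2.841 m.
Width = 2Δx = 5.68 m.

5.68 m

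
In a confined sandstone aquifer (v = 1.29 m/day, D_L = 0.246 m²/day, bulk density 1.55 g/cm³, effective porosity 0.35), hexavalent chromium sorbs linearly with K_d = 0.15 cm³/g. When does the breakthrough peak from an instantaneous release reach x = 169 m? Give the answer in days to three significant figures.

218 days

Retardation factor R = 1 + ρ_b·K_d/n = 1 + 1.55 × 0.15/0.35 = 1.664.
Sorption retards both mechanisms: v_R = v/R = 0.7752 m/day, D_R = D/R = 0.1478 m²/day.
Peak time from v_R²t² + 2D_R t − x² = 0: t = (√(D_R² + v_R²x²) − D_R)/v_R².
√(D_R² + v_R²x²) = √(0.1478² + 0.7752² × 169²) = 131.0; v_R² = 0.6009.
t = (131.0 − 0.1478)/0.6009 = 218 days.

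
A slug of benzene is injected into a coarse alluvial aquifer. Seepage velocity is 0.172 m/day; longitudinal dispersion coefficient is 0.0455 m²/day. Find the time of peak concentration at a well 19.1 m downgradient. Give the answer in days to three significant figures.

For the 1D instantaneous-source solution, setting ∂C/∂t = 0 at fixed x gives v²t² + 2Dt − x² = 0, so t = (√(D² + v²x²) − D)/v².
√(D² + v²x²) = √(0.0455² + 0.172² × 19.1²) = 3.286; v² = 0.029584.
t = (3.286 − 0.0455)/0.029584 = 110 days (vs. the pure-advection estimate x/v = 111 d).

110 days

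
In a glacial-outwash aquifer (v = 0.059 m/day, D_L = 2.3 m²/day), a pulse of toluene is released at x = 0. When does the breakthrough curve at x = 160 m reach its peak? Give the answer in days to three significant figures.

2130 days

For the 1D instantaneous-source solution, setting ∂C/∂t = 0 at fixed x gives v²t² + 2Dt − x² = 0, so t = (√(D² + v²x²) − D)/v².
√(D² + v²x²) = √(2.3² + 0.059² × 160²) = 9.716; v² = 0.003481.
t = (9.716 − 2.3)/0.003481 = 2130 days (vs. the pure-advection estimate x/v = 2710 d).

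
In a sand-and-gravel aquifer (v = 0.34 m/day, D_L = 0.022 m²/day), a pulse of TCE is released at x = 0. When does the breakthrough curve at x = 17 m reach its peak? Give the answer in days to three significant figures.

49.8 days

For the 1D instantaneous-source solution, setting ∂C/∂t = 0 at fixed x gives v²t² + 2Dt − x² = 0, so t = (√(D² + v²x²) − D)/v².
√(D² + v²x²) = √(0.022² + 0.34² × 17²) = 5.780; v² = 0.1156.
t = (5.780 − 0.022)/0.1156 = 49.8 days (vs. the pure-advection estimate x/v = 50.0 d).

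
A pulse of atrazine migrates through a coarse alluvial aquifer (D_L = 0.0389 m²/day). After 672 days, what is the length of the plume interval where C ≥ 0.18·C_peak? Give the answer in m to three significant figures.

26.8 m

The plume is Gaussian with σ = √(2Dt) = √(2 × 0.0389 × 672) = 7.231 m.
C/C_peak = exp(−Δx²/(2σ²)) = 0.18 ⇒ Δx = σ·√(−2 ln 0.18) = 7.231 × 1.852 = 13.39 m.
Width = 2Δx = 26.8 m.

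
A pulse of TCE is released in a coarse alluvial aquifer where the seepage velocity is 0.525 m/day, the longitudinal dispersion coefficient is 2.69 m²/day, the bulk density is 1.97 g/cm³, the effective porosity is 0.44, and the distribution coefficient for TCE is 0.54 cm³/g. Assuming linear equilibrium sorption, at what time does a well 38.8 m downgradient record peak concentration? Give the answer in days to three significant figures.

Retardation factor R = 1 + ρ_b·K_d/n = 1 + 1.97 × 0.54/0.44 = 3.418.
Sorption retards both mechanisms: v_R = v/R = 0.1536 m/day, D_R = D/R = 0.7870 m²/day.
Peak time from v_R²t² + 2D_R t − x² = 0: t = (√(D_R² + v_R²x²) − D_R)/v_R².
√(D_R² + v_R²x²) = √(0.7870² + 0.1536² × 38.8²) = 6.011; v_R² = 0.02359.
t = (6.011 − 0.7870)/0.02359 = 221 days.

221 days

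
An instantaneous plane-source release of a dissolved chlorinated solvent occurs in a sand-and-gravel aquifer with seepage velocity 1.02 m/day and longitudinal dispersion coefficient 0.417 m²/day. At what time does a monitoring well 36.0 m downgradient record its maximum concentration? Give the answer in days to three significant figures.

34.9 days

For the 1D instantaneous-source solution, setting ∂C/∂t = 0 at fixed x gives v²t² + 2Dt − x² = 0, so t = (√(D² + v²x²) − D)/v².
√(D² + v²x²) = √(0.417² + 1.02² × 36.0²) = 36.72; v² = 1.0404.
t = (36.72 − 0.417)/1.0404 = 34.9 days (vs. the pure-advection estimate x/v = 35.3 d).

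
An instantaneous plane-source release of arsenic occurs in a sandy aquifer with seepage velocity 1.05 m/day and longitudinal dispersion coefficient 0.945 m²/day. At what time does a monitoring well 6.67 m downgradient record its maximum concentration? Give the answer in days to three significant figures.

For the 1D instantaneous-source solution, setting ∂C/∂t = 0 at fixed x gives v²t² + 2Dt − x² = 0, so t = (√(D² + v²x²) − D)/v².
√(D² + v²x²) = √(0.945² + 1.05² × 6.67²) = 7.067; v² = 1.1025.
t = (7.067 − 0.945)/1.1025 = 5.55 days (vs. the pure-advection estimate x/v = 6.35 d).

5.55 days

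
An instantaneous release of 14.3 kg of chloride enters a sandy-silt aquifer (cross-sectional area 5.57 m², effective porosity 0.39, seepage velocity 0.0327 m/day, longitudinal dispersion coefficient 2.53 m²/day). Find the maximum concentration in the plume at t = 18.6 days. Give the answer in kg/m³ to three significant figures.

The peak of an instantaneous 1D plume sits at x = vt; there the Gaussian factor is 1 and C_max = M/(n_e·A·√(4πDt)), where n_e·A is the pore area the mass is dissolved in.
√(4πDt) = √(4π × 2.53 × 18.6) = 24.32 m, so C_max = 14.3/(0.39 × 5.57 × 24.32) = 0.271 kg/m³.

0.271 kg/m³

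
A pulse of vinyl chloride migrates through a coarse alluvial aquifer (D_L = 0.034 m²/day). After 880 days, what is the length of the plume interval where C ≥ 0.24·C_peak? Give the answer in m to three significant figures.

26.1 m

The plume is Gaussian with σ = √(2Dt) = √(2 × 0.034 × 880) = 7.736 m.
C/C_peak = exp(−Δx²/(2σ²)) = 0.24 ⇒ Δx = σ·√(−2 ln 0.24) = 7.736 × 1.689 = 13.07 m.
Width = 2Δx = 26.1 m.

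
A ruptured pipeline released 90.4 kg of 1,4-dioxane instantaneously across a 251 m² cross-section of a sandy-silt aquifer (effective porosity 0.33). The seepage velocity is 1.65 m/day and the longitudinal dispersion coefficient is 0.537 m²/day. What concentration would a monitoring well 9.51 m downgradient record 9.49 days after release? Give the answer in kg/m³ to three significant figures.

0.0213 kg/m³

For an instantaneous plane source, C(x,t) = M/(n_e·A·√(4πDt)) · exp(−(x−vt)²/(4Dt)), with n_e·A the pore (flow) area.
Plume center vt = 1.65 × 9.49 = 15.6585 m, so the well at 9.51 m is 6.1485 m upgradient of the peak.
√(4πDt) = 8.002 m, giving peak height M/(n_e·A·√(4πDt)) = 90.4/(0.33 × 251 × 8.002) = 0.1364 kg/m³.
(x−vt)²/(4Dt) = (-6.1485)²/(4 × 0.537 × 9.49) = 1.855; exp(−1.855) = 0.1565.
C = 0.1364 × 0.1565 = 0.0213 kg/m³.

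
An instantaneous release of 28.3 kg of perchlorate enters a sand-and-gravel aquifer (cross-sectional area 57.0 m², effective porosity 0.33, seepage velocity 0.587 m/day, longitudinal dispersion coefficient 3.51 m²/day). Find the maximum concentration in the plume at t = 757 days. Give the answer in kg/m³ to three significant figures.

0.00823 kg/m³

The peak of an instantaneous 1D plume sits at x = vt; there the Gaussian factor is 1 and C_max = M/(n_e·A·√(4πDt)), where n_e·A is the pore area the mass is dissolved in.
√(4πDt) = √(4π × 3.51 × 757) = 182.7 m, so C_max = 28.3/(0.33 × 57.0 × 182.7) = 0.00823 kg/m³.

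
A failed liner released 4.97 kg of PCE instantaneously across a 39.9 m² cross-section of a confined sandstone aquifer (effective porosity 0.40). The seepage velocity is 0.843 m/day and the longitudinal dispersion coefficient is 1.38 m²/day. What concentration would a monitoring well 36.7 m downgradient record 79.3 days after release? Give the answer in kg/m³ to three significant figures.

For an instantaneous plane source, C(x,t) = M/(n_e·A·√(4πDt)) · exp(−(x−vt)²/(4Dt)), with n_e·A the pore (flow) area.
Plume center vt = 0.843 × 79.3 = 66.8499 m, so the well at 36.7 m is 30.1499 m upgradient of the peak.
√(4πDt) = 37.08 m, giving peak height M/(n_e·A·√(4πDt)) = 4.97/(0.40 × 39.9 × 37.08) = 0.008398 kg/m³.
(x−vt)²/(4Dt) = (-30.1499)²/(4 × 1.38 × 79.3) = 2.077; exp(−2.077) = 0.1253.
C = 0.008398 × 0.1253 = 0.00105 kg/m³.

0.00105 kg/m³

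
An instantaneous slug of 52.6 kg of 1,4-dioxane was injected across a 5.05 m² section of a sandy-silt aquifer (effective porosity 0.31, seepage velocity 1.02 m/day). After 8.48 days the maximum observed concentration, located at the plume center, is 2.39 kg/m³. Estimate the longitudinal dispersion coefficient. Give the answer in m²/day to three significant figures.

At the plume center C_max = M/(n_e·A·√(4πDt)), so D = M²/(4πt·(n_e·A·C_max)²).
n_e·A·C_max = 0.31 × 5.05 × 2.39 = 3.742 kg/m.
D = 52.6²/(4π × 8.48 × 3.742²) = 1.85 m²/day.

1.85 m²/day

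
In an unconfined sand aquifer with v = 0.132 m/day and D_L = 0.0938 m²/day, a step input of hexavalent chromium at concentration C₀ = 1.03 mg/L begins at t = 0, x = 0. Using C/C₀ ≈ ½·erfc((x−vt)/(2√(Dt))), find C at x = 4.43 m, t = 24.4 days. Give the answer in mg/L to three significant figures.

For a continuous step input, C/C₀ ≈ ½·erfc((x−vt)/(2√(Dt))).
vt = 0.132 × 24.4 = 3.2208 m and 2√(Dt) = 2√(0.0938 × 24.4) = 3.026 m.
Argument (x−vt)/(2√(Dt)) = (4.43 − 3.2208)/3.026 = 0.3996; ½·erfc(0.3996) = 0.2860.
C = 1.03 × 0.2860 = 0.295 mg/L.

0.295 mg/L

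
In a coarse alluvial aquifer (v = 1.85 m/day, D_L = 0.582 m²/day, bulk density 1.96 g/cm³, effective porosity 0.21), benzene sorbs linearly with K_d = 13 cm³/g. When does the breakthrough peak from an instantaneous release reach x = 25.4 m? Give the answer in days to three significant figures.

1660 days

Retardation factor R = 1 + ρ_b·K_d/n = 1 + 1.96 × 13/0.21 = 122.3.
Sorption retards both mechanisms: v_R = v/R = 0.01513 m/day, D_R = D/R = 0.004759 m²/day.
Peak time from v_R²t² + 2D_R t − x² = 0: t = (√(D_R² + v_R²x²) − D_R)/v_R².
√(D_R² + v_R²x²) = √(0.004759² + 0.01513² × 25.4²) = 0.3843; v_R² = 0.0002289.
t = (0.3843 − 0.004759)/0.0002289 = 1660 days.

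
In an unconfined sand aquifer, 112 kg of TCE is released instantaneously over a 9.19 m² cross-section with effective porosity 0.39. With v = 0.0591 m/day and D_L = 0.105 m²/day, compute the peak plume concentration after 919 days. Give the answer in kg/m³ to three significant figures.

The peak of an instantaneous 1D plume sits at x = vt; there the Gaussian factor is 1 and C_max = M/(n_e·A·√(4πDt)), where n_e·A is the pore area the mass is dissolved in.
√(4πDt) = √(4π × 0.105 × 919) = 34.82 m, so C_max = 112/(0.39 × 9.19 × 34.82) = 0.897 kg/m³.

0.897 kg/m³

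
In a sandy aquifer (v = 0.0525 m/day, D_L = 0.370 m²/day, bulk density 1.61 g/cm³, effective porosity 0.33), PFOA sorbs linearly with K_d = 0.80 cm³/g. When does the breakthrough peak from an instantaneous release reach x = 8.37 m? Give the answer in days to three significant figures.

Retardation factor R = 1 + ρ_b·K_d/n = 1 + 1.61 × 0.80/0.33 = 4.903.
Sorption retards both mechanisms: v_R = v/R = 0.01071 m/day, D_R = D/R = 0.07546 m²/day.
Peak time from v_R²t² + 2D_R t − x² = 0: t = (√(D_R² + v_R²x²) − D_R)/v_R².
√(D_R² + v_R²x²) = √(0.07546² + 0.01071² × 8.37²) = 0.1172; v_R² = 0.0001147.
t = (0.1172 − 0.07546)/0.0001147 = 364 days.

364 days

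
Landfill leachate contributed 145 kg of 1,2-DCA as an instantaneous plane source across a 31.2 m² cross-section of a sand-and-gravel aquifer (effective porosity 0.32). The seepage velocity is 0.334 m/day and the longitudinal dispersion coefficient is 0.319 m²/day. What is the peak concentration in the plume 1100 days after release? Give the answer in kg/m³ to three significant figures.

The peak of an instantaneous 1D plume sits at x = vt; there the Gaussian factor is 1 and C_max = M/(n_e·A·√(4πDt)), where n_e·A is the pore area the mass is dissolved in.
√(4πDt) = √(4π × 0.319 × 1100) = 66.40 m, so C_max = 145/(0.32 × 31.2 × 66.40) = 0.219 kg/m³.

0.219 kg/m³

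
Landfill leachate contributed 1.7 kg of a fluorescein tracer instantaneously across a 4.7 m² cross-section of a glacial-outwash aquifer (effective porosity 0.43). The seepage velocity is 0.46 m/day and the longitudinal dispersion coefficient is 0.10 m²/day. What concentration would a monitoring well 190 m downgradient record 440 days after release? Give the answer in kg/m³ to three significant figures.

0.0149 kg/m³

For an instantaneous plane source, C(x,t) = M/(n_e·A·√(4πDt)) · exp(−(x−vt)²/(4Dt)), with n_e·A the pore (flow) area.
Plume center vt = 0.46 × 440 = 202.4 m, so the well at 190 m is 12.4 m upgradient of the peak.
√(4πDt) = 23.51 m, giving peak height M/(n_e·A·√(4πDt)) = 1.7/(0.43 × 4.7 × 23.51) = 0.03578 kg/m³.
(x−vt)²/(4Dt) = (-12.4)²/(4 × 0.10 × 440) = 0.8736; exp(−0.8736) = 0.4174.
C = 0.03578 × 0.4174 = 0.0149 kg/m³.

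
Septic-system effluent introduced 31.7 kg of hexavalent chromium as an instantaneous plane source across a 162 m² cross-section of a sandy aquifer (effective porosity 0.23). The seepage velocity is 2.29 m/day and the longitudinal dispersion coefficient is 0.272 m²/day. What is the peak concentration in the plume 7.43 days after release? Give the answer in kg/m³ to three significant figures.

0.169 kg/m³

The peak of an instantaneous 1D plume sits at x = vt; there the Gaussian factor is 1 and C_max = M/(n_e·A·√(4πDt)), where n_e·A is the pore area the mass is dissolved in.
√(4πDt) = √(4π × 0.272 × 7.43) = 5.039 m, so C_max = 31.7/(0.23 × 162 × 5.039) = 0.169 kg/m³.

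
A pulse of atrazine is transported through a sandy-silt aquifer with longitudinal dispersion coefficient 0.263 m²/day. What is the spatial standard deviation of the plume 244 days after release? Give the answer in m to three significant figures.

Dispersive spreading gives a Gaussian with σ² = 2Dt; advection only shifts the center.
σ = √(2 × 0.263 × 244) = 11.3 m.

11.3 m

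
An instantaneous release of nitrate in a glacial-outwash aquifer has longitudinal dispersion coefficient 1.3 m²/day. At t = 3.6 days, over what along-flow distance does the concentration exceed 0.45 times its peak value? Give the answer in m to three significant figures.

The plume is Gaussian with σ = √(2Dt) = √(2 × 1.3 × 3.6) = 3.059 m.
C/C_peak = exp(−Δx²/(2σ²)) = 0.45 ⇒ Δx = σ·√(−2 ln 0.45) = 3.059 × 1.264 = 3.867 m.
Width = 2Δx = 7.73 m.

7.73 m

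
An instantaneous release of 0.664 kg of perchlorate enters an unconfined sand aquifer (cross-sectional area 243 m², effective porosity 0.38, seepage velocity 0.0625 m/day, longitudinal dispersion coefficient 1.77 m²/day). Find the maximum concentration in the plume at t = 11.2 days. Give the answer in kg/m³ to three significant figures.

0.000456 kg/m³

The peak of an instantaneous 1D plume sits at x = vt; there the Gaussian factor is 1 and C_max = M/(n_e·A·√(4πDt)), where n_e·A is the pore area the mass is dissolved in.
√(4πDt) = √(4π × 1.77 × 11.2) = 15.78 m, so C_max = 0.664/(0.38 × 243 × 15.78) = 0.000456 kg/m³.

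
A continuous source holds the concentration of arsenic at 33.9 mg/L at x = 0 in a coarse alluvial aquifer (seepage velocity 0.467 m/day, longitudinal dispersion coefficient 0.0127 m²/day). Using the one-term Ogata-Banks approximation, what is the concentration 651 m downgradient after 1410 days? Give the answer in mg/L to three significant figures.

30.3 mg/L

For a continuous step input, C/C₀ ≈ ½·erfc((x−vt)/(2√(Dt))).
vt = 0.467 × 1410 = 658.47 m and 2√(Dt) = 2√(0.0127 × 1410) = 8.463 m.
Argument (x−vt)/(2√(Dt)) = (651 − 658.47)/8.463 = -0.8827; ½·erfc(-0.8827) = 0.8940.
C = 33.9 × 0.8940 = 30.3 mg/L.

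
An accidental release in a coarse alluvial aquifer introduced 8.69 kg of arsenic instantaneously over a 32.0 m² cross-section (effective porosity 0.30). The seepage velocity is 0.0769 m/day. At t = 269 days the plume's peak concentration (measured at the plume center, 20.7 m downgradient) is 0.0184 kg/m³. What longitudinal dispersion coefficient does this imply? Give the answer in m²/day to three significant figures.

0.716 m²/day

At the plume center C_max = M/(n_e·A·√(4πDt)), so D = M²/(4πt·(n_e·A·C_max)²).
n_e·A·C_max = 0.30 × 32.0 × 0.0184 = 0.1766 kg/m.
D = 8.69²/(4π × 269 × 0.1766²) = 0.716 m²/day.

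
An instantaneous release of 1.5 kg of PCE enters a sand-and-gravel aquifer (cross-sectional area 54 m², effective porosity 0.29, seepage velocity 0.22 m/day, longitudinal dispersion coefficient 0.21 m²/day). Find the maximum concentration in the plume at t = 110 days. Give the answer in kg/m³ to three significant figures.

The peak of an instantaneous 1D plume sits at x = vt; there the Gaussian factor is 1 and C_max = M/(n_e·A·√(4πDt)), where n_e·A is the pore area the mass is dissolved in.
√(4πDt) = √(4π × 0.21 × 110) = 17.04 m, so C_max = 1.5/(0.29 × 54 × 17.04) = 0.00562 kg/m³.

0.00562 kg/m³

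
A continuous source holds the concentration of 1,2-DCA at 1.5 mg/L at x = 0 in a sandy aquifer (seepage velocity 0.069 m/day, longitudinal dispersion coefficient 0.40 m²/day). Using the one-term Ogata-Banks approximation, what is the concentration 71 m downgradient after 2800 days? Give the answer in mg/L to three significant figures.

For a continuous step input, C/C₀ ≈ ½·erfc((x−vt)/(2√(Dt))).
vt = 0.069 × 2800 = 193.2 m and 2√(Dt) = 2√(0.40 × 2800) = 66.93 m.
Argument (x−vt)/(2√(Dt)) = (71 − 193.2)/66.93 = -1.826; ½·erfc(-1.826) = 0.9951.
C = 1.5 × 0.9951 = 1.49 mg/L.

1.49 mg/L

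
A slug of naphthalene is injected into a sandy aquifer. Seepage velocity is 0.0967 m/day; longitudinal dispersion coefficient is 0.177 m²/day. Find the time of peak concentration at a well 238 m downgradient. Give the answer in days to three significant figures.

2440 days

For the 1D instantaneous-source solution, setting ∂C/∂t = 0 at fixed x gives v²t² + 2Dt − x² = 0, so t = (√(D² + v²x²) − D)/v².
√(D² + v²x²) = √(0.177² + 0.0967² × 238²) = 23.02; v² = 0.00935089.
t = (23.02 − 0.177)/0.00935089 = 2440 days (vs. the pure-advection estimate x/v = 2460 d).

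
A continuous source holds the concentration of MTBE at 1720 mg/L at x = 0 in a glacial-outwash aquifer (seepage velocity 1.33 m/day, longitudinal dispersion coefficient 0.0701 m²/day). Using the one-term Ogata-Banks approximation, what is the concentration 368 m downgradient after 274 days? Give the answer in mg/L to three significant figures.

For a continuous step input, C/C₀ ≈ ½·erfc((x−vt)/(2√(Dt))).
vt = 1.33 × 274 = 364.42 m and 2√(Dt) = 2√(0.0701 × 274) = 8.765 m.
Argument (x−vt)/(2√(Dt)) = (368 − 364.42)/8.765 = 0.4084; ½·erfc(0.4084) = 0.2818.
C = 1720 × 0.2818 = 485 mg/L.

485 mg/L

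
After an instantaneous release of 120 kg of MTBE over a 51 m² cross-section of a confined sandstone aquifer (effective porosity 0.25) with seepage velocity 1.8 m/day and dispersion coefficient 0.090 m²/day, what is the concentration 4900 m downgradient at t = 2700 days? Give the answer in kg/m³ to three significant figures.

For an instantaneous plane source, C(x,t) = M/(n_e·A·√(4πDt)) · exp(−(x−vt)²/(4Dt)), with n_e·A the pore (flow) area.
Plume center vt = 1.8 × 2700 = 4860 m, so the well at 4900 m is 40 m downgradient of the peak.
√(4πDt) = 55.26 m, giving peak height M/(n_e·A·√(4πDt)) = 120/(0.25 × 51 × 55.26) = 0.1703 kg/m³.
(x−vt)²/(4Dt) = (40)²/(4 × 0.090 × 2700) = 1.646; exp(−1.646) = 0.1928.
C = 0.1703 × 0.1928 = 0.0328 kg/m³.

0.0328 kg/m³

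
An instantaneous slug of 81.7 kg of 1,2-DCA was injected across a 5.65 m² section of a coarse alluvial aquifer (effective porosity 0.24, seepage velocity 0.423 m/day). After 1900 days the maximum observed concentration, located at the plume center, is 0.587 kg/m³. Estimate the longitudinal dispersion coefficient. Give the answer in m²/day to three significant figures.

0.441 m²/day

At the plume center C_max = M/(n_e·A·√(4πDt)), so D = M²/(4πt·(n_e·A·C_max)²).
n_e·A·C_max = 0.24 × 5.65 × 0.587 = 0.7960 kg/m.
D = 81.7²/(4π × 1900 × 0.7960²) = 0.441 m²/day.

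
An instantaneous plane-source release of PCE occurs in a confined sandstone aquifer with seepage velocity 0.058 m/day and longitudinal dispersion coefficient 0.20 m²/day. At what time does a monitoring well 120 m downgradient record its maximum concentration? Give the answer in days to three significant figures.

For the 1D instantaneous-source solution, setting ∂C/∂t = 0 at fixed x gives v²t² + 2Dt − x² = 0, so t = (√(D² + v²x²) − D)/v².
√(D² + v²x²) = √(0.20² + 0.058² × 120²) = 6.963; v² = 0.003364.
t = (6.963 − 0.20)/0.003364 = 2010 days (vs. the pure-advection estimate x/v = 2070 d).

2010 days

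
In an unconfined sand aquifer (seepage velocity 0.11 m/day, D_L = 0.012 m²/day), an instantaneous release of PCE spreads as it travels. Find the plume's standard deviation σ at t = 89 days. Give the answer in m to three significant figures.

Dispersive spreading gives a Gaussian with σ² = 2Dt; advection only shifts the center.
σ = √(2 × 0.012 × 89) = 1.46 m.

1.46 m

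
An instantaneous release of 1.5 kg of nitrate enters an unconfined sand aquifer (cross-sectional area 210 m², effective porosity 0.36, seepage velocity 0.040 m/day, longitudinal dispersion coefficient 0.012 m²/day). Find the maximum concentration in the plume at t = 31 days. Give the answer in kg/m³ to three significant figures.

0.00918 kg/m³

The peak of an instantaneous 1D plume sits at x = vt; there the Gaussian factor is 1 and C_max = M/(n_e·A·√(4πDt)), where n_e·A is the pore area the mass is dissolved in.
√(4πDt) = √(4π × 0.012 × 31) = 2.162 m, so C_max = 1.5/(0.36 × 210 × 2.162) = 0.00918 kg/m³.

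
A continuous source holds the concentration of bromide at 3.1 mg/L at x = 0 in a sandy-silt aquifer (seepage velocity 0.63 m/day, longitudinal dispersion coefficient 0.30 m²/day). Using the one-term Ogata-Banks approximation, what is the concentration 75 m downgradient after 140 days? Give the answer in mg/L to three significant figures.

For a continuous step input, C/C₀ ≈ ½·erfc((x−vt)/(2√(Dt))).
vt = 0.63 × 140 = 88.2 m and 2√(Dt) = 2√(0.30 × 140) = 12.96 m.
Argument (x−vt)/(2√(Dt)) = (75 − 88.2)/12.96 = -1.019; ½·erfc(-1.019) = 0.9252.
C = 3.1 × 0.9252 = 2.87 mg/L.

2.87 mg/L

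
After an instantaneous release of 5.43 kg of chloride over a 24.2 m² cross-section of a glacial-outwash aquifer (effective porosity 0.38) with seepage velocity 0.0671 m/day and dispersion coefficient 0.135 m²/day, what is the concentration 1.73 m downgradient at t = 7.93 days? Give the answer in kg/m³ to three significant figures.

0.115 kg/m³

For an instantaneous plane source, C(x,t) = M/(n_e·A·√(4πDt)) · exp(−(x−vt)²/(4Dt)), with n_e·A the pore (flow) area.
Plume center vt = 0.0671 × 7.93 = 0.532103 m, so the well at 1.73 m is 1.197897 m downgradient of the peak.
√(4πDt) = 3.668 m, giving peak height M/(n_e·A·√(4πDt)) = 5.43/(0.38 × 24.2 × 3.668) = 0.1610 kg/m³.
(x−vt)²/(4Dt) = (1.197897)²/(4 × 0.135 × 7.93) = 0.3351; exp(−0.3351) = 0.7153.
C = 0.1610 × 0.7153 = 0.115 kg/m³.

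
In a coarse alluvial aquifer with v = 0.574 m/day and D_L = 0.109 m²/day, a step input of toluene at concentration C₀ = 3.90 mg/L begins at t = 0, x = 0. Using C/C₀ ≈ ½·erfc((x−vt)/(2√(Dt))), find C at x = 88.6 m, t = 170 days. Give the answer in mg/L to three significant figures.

For a continuous step input, C/C₀ ≈ ½·erfc((x−vt)/(2√(Dt))).
vt = 0.574 × 170 = 97.58 m and 2√(Dt) = 2√(0.109 × 170) = 8.609 m.
Argument (x−vt)/(2√(Dt)) = (88.6 − 97.58)/8.609 = -1.043; ½·erfc(-1.043) = 0.9299.
C = 3.90 × 0.9299 = 3.63 mg/L.

3.63 mg/L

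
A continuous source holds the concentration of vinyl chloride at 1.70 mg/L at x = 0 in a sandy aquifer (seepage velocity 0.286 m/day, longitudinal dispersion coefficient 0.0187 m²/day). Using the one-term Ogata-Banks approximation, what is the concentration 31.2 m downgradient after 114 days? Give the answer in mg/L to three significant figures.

1.28 mg/L

For a continuous step input, C/C₀ ≈ ½·erfc((x−vt)/(2√(Dt))).
vt = 0.286 × 114 = 32.604 m and 2√(Dt) = 2√(0.0187 × 114) = 2.920 m.
Argument (x−vt)/(2√(Dt)) = (31.2 − 32.604)/2.920 = -0.4808; ½·erfc(-0.4808) = 0.7517.
C = 1.70 × 0.7517 = 1.28 mg/L.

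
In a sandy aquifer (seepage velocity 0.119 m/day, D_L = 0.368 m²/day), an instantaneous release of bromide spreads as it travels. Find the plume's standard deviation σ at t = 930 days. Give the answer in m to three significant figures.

26.2 m

Dispersive spreading gives a Gaussian with σ² = 2Dt; advection only shifts the center.
σ = √(2 × 0.368 × 930) = 26.2 m.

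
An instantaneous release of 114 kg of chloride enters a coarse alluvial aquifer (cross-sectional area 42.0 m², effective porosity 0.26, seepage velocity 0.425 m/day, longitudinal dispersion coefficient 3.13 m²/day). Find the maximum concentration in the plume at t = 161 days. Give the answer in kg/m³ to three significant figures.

0.131 kg/m³

The peak of an instantaneous 1D plume sits at x = vt; there the Gaussian factor is 1 and C_max = M/(n_e·A·√(4πDt)), where n_e·A is the pore area the mass is dissolved in.
√(4πDt) = √(4π × 3.13 × 161) = 79.58 m, so C_max = 114/(0.26 × 42.0 × 79.58) = 0.131 kg/m³.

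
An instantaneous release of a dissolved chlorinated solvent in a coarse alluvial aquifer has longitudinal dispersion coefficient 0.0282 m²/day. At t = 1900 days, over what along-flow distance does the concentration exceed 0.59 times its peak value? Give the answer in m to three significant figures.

The plume is Gaussian with σ = √(2Dt) = √(2 × 0.0282 × 1900) = 10.35 m.
C/C_peak = exp(−Δx²/(2σ²)) = 0.59 ⇒ Δx = σ·√(−2 ln 0.59) = 10.35 × 1.027 = 10.63 m.
Width = 2Δx = 21.3 m.

21.3 m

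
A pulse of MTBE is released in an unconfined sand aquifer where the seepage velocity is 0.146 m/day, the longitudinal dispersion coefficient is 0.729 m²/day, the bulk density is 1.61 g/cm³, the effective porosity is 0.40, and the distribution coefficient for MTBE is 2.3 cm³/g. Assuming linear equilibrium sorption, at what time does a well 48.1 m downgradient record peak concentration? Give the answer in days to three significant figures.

Retardation factor R = 1 + ρ_b·K_d/n = 1 + 1.61 × 2.3/0.40 = 10.26.
Sorption retards both mechanisms: v_R = v/R = 0.01423 m/day, D_R = D/R = 0.07105 m²/day.
Peak time from v_R²t² + 2D_R t − x² = 0: t = (√(D_R² + v_R²x²) − D_R)/v_R².
√(D_R² + v_R²x²) = √(0.07105² + 0.01423² × 48.1²) = 0.6881; v_R² = 0.0002025.
t = (0.6881 − 0.07105)/0.0002025 = 3050 days.

3050 days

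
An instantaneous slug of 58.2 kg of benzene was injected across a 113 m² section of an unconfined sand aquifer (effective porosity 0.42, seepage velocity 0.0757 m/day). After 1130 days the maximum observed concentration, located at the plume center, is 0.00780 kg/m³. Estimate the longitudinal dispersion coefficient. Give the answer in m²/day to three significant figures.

At the plume center C_max = M/(n_e·A·√(4πDt)), so D = M²/(4πt·(n_e·A·C_max)²).
n_e·A·C_max = 0.42 × 113 × 0.00780 = 0.3702 kg/m.
D = 58.2²/(4π × 1130 × 0.3702²) = 1.74 m²/day.

1.74 m²/day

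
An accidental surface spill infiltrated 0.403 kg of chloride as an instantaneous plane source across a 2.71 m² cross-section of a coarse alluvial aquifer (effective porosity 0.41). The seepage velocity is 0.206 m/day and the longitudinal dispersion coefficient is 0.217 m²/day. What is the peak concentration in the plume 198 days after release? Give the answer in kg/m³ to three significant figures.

The peak of an instantaneous 1D plume sits at x = vt; there the Gaussian factor is 1 and C_max = M/(n_e·A·√(4πDt)), where n_e·A is the pore area the mass is dissolved in.
√(4πDt) = √(4π × 0.217 × 198) = 23.24 m, so C_max = 0.403/(0.41 × 2.71 × 23.24) = 0.0156 kg/m³.

0.0156 kg/m³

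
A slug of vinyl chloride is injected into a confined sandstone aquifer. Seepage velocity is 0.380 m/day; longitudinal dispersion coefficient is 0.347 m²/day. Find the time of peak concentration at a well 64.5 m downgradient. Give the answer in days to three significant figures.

167 days

For the 1D instantaneous-source solution, setting ∂C/∂t = 0 at fixed x gives v²t² + 2Dt − x² = 0, so t = (√(D² + v²x²) − D)/v².
√(D² + v²x²) = √(0.347² + 0.380² × 64.5²) = 24.51; v² = 0.1444.
t = (24.51 − 0.347)/0.1444 = 167 days (vs. the pure-advection estimate x/v = 170 d).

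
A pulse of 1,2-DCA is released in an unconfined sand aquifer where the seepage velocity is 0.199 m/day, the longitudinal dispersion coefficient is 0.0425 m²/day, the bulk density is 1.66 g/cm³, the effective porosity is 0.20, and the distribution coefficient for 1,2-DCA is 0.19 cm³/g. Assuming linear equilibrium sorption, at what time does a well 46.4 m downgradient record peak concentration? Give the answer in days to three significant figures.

Retardation factor R = 1 + ρ_b·K_d/n = 1 + 1.66 × 0.19/0.20 = 2.577.
Sorption retards both mechanisms: v_R = v/R = 0.07722 m/day, D_R = D/R = 0.01649 m²/day.
Peak time from v_R²t² + 2D_R t − x² = 0: t = (√(D_R² + v_R²x²) − D_R)/v_R².
√(D_R² + v_R²x²) = √(0.01649² + 0.07722² × 46.4²) = 3.583; v_R² = 0.005963.
t = (3.583 − 0.01649)/0.005963 = 598 days.

598 days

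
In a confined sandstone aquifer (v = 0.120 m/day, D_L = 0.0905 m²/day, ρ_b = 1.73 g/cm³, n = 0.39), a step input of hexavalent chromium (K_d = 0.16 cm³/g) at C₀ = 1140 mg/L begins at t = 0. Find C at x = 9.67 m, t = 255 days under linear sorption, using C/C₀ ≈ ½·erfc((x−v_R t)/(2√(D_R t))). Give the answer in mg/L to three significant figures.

Retardation factor R = 1 + ρ_b·K_d/n = 1 + 1.73 × 0.16/0.39 = 1.710.
Sorption retards both mechanisms: v_R = v/R = 0.07018 m/day, D_R = D/R = 0.05292 m²/day.
v_R·t = 0.07018 × 255 = 17.8959 m; 2√(D_R t) = 7.347 m; argument = (9.67 − 17.8959)/7.347 = -1.120.
C = C₀ × ½·erfc(-1.120) = 1140 × 0.9434 = 1080 mg/L.

1080 mg/L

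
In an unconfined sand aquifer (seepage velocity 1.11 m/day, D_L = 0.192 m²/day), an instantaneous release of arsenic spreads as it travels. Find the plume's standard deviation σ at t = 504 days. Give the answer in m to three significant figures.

13.9 m

Dispersive spreading gives a Gaussian with σ² = 2Dt; advection only shifts the center.
σ = √(2 × 0.192 × 504) = 13.9 m.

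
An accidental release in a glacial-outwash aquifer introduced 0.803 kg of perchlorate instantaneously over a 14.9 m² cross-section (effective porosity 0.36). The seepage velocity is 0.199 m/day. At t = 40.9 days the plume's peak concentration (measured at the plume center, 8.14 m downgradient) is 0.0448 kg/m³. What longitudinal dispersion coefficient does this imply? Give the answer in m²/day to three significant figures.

At the plume center C_max = M/(n_e·A·√(4πDt)), so D = M²/(4πt·(n_e·A·C_max)²).
n_e·A·C_max = 0.36 × 14.9 × 0.0448 = 0.2403 kg/m.
D = 0.803²/(4π × 40.9 × 0.2403²) = 0.0217 m²/day.

0.0217 m²/day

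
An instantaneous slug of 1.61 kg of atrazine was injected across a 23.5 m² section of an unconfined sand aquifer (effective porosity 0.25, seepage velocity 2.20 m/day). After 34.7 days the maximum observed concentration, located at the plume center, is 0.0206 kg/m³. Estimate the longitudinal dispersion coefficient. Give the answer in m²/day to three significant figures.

At the plume center C_max = M/(n_e·A·√(4πDt)), so D = M²/(4πt·(n_e·A·C_max)²).
n_e·A·C_max = 0.25 × 23.5 × 0.0206 = 0.1210 kg/m.
D = 1.61²/(4π × 34.7 × 0.1210²) = 0.406 m²/day.

0.406 m²/day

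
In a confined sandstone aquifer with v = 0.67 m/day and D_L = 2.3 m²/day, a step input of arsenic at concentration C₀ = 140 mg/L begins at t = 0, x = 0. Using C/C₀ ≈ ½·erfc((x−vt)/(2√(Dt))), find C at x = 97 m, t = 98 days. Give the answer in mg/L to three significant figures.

For a continuous step input, C/C₀ ≈ ½·erfc((x−vt)/(2√(Dt))).
vt = 0.67 × 98 = 65.66 m and 2√(Dt) = 2√(2.3 × 98) = 30.03 m.
Argument (x−vt)/(2√(Dt)) = (97 − 65.66)/30.03 = 1.044; ½·erfc(1.044) = 0.06991.
C = 140 × 0.06991 = 9.79 mg/L.

9.79 mg/L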